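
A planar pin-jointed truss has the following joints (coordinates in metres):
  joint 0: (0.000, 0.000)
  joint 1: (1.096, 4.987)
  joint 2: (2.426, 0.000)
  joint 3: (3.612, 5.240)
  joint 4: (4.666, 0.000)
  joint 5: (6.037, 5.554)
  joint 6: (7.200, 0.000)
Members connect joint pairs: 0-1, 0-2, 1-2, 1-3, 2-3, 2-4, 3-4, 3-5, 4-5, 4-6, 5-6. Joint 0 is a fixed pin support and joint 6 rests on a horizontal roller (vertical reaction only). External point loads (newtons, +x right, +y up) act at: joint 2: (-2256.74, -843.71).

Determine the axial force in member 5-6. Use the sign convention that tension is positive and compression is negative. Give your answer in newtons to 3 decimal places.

N=7 nodes, M=11 members, R=3 reactions → 2N=14, M+R=14
member 0 (0-1): L=5.1060, (cx,cy)=(0.2146,0.9767)
member 1 (0-2): L=2.4260, (cx,cy)=(1.0000,0.0000)
member 2 (1-2): L=5.1613, (cx,cy)=(0.2577,-0.9662)
member 3 (1-3): L=2.5287, (cx,cy)=(0.9950,0.1001)
member 4 (2-3): L=5.3725, (cx,cy)=(0.2208,0.9753)
member 5 (2-4): L=2.2400, (cx,cy)=(1.0000,0.0000)
member 6 (3-4): L=5.3450, (cx,cy)=(0.1972,-0.9804)
member 7 (3-5): L=2.4452, (cx,cy)=(0.9917,0.1284)
member 8 (4-5): L=5.7207, (cx,cy)=(0.2397,0.9709)
member 9 (4-6): L=2.5340, (cx,cy)=(1.0000,0.0000)
member 10 (5-6): L=5.6745, (cx,cy)=(0.2050,-0.9788)
solve A·x = −loads:
  F[0-1] = -572.7773 N (compression)
  F[0-2] = -2133.7940 N (compression)
  F[1-2] = +551.3973 N (tension)
  F[1-3] = -266.3703 N (compression)
  F[2-3] = +318.7990 N (tension)
  F[2-4] = +194.6582 N (tension)
  F[3-4] = -307.6740 N (compression)
  F[3-5] = -135.1048 N (compression)
  F[4-5] = +310.6866 N (tension)
  F[4-6] = +59.5286 N (tension)
  F[5-6] = -290.4491 N (compression)
  Rx@0 = +2256.7400 N
  Ry@0 = +559.4266 N
  Ry@6 = +284.2834 N

-290.449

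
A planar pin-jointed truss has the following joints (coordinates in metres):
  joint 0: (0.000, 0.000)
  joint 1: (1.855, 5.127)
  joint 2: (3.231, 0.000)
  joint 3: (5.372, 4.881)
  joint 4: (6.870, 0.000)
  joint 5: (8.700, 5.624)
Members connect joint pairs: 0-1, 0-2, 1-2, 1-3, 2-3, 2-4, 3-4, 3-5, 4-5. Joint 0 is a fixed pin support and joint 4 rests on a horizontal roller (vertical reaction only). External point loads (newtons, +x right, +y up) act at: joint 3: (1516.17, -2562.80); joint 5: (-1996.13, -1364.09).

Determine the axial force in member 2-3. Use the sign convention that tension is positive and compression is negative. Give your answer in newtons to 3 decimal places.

-858.444

N=6 nodes, M=9 members, R=3 reactions → 2N=12, M+R=12
member 0 (0-1): L=5.4523, (cx,cy)=(0.3402,0.9403)
member 1 (0-2): L=3.2310, (cx,cy)=(1.0000,0.0000)
member 2 (1-2): L=5.3084, (cx,cy)=(0.2592,-0.9658)
member 3 (1-3): L=3.5256, (cx,cy)=(0.9976,-0.0698)
member 4 (2-3): L=5.3299, (cx,cy)=(0.4017,0.9158)
member 5 (2-4): L=3.6390, (cx,cy)=(1.0000,0.0000)
member 6 (3-4): L=5.1057, (cx,cy)=(0.2934,-0.9560)
member 7 (3-5): L=3.4099, (cx,cy)=(0.9760,0.2179)
member 8 (4-5): L=5.9142, (cx,cy)=(0.3094,0.9509)
solve A·x = −loads:
  F[0-1] = -800.0727 N (compression)
  F[0-2] = -207.7546 N (compression)
  F[1-2] = +813.9611 N (tension)
  F[1-3] = -484.3728 N (compression)
  F[2-3] = -858.4443 N (compression)
  F[2-4] = +348.0647 N (tension)
  F[3-4] = -2284.7083 N (compression)
  F[3-5] = -1715.0754 N (compression)
  F[4-5] = -1041.4991 N (compression)
  Rx@0 = +479.9600 N
  Ry@0 = +752.3434 N
  Ry@4 = +3174.5466 N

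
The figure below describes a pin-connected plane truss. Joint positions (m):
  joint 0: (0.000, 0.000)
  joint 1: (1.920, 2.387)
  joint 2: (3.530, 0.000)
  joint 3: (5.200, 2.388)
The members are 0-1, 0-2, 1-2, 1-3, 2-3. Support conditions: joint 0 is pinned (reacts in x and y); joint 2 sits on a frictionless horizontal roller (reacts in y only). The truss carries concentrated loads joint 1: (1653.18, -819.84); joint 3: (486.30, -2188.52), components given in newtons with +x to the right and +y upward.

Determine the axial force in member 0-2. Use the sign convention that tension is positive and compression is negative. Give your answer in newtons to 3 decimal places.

N=4 nodes, M=5 members, R=3 reactions → 2N=8, M+R=8
member 0 (0-1): L=3.0634, (cx,cy)=(0.6268,0.7792)
member 1 (0-2): L=3.5300, (cx,cy)=(1.0000,0.0000)
member 2 (1-2): L=2.8792, (cx,cy)=(0.5592,-0.8290)
member 3 (1-3): L=3.2800, (cx,cy)=(1.0000,0.0003)
member 4 (2-3): L=2.9140, (cx,cy)=(0.5731,0.8195)
solve A·x = −loads:
  F[0-1] = +2705.6935 N (tension)
  F[0-2] = +443.6515 N (tension)
  F[1-2] = -3531.2018 N (compression)
  F[1-3] = +2017.2278 N (tension)
  F[2-3] = -2671.3390 N (compression)
  Rx@0 = -2139.4800 N
  Ry@0 = -2108.3034 N
  Ry@2 = +5116.6634 N

443.652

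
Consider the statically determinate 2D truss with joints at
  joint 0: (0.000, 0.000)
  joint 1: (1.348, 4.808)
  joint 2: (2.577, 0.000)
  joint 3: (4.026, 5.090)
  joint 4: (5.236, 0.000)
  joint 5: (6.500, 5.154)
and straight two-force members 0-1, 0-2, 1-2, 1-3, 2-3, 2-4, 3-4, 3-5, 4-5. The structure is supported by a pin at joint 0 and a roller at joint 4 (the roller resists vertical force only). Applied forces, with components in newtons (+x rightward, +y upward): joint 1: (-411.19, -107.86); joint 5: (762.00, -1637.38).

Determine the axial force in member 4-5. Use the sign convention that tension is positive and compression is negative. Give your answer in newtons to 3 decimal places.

N=6 nodes, M=9 members, R=3 reactions → 2N=12, M+R=12
member 0 (0-1): L=4.9934, (cx,cy)=(0.2700,0.9629)
member 1 (0-2): L=2.5770, (cx,cy)=(1.0000,0.0000)
member 2 (1-2): L=4.9626, (cx,cy)=(0.2477,-0.9688)
member 3 (1-3): L=2.6928, (cx,cy)=(0.9945,0.1047)
member 4 (2-3): L=5.2922, (cx,cy)=(0.2738,0.9618)
member 5 (2-4): L=2.6590, (cx,cy)=(1.0000,0.0000)
member 6 (3-4): L=5.2318, (cx,cy)=(0.2313,-0.9729)
member 7 (3-5): L=2.4748, (cx,cy)=(0.9997,0.0259)
member 8 (4-5): L=5.3067, (cx,cy)=(0.2382,0.9712)
solve A·x = −loads:
  F[0-1] = +714.1850 N (tension)
  F[0-2] = +158.0109 N (tension)
  F[1-2] = -735.6593 N (compression)
  F[1-3] = +790.5240 N (tension)
  F[2-3] = +741.0605 N (tension)
  F[2-4] = -227.0778 N (compression)
  F[3-4] = -786.5618 N (compression)
  F[3-5] = +1171.3824 N (tension)
  F[4-5] = -1717.0919 N (compression)
  Rx@0 = -350.8100 N
  Ry@0 = -687.6690 N
  Ry@4 = +2432.9090 N

-1717.092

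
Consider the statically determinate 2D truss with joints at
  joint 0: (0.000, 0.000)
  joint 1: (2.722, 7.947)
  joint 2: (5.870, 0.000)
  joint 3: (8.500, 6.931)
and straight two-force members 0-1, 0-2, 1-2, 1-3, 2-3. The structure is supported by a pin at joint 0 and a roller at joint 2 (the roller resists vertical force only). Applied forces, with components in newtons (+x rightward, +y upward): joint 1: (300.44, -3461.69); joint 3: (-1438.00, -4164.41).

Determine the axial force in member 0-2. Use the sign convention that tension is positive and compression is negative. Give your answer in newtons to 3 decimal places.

-698.518

N=4 nodes, M=5 members, R=3 reactions → 2N=8, M+R=8
member 0 (0-1): L=8.4002, (cx,cy)=(0.3240,0.9460)
member 1 (0-2): L=5.8700, (cx,cy)=(1.0000,0.0000)
member 2 (1-2): L=8.5478, (cx,cy)=(0.3683,-0.9297)
member 3 (1-3): L=5.8666, (cx,cy)=(0.9849,-0.1732)
member 4 (2-3): L=7.4132, (cx,cy)=(0.3548,0.9350)
solve A·x = −loads:
  F[0-1] = -1354.9084 N (compression)
  F[0-2] = -698.5179 N (compression)
  F[1-2] = -2369.8989 N (compression)
  F[1-3] = +135.3550 N (tension)
  F[2-3] = -4429.0674 N (compression)
  Rx@0 = +1137.5600 N
  Ry@0 = +1281.8029 N
  Ry@2 = +6344.2971 N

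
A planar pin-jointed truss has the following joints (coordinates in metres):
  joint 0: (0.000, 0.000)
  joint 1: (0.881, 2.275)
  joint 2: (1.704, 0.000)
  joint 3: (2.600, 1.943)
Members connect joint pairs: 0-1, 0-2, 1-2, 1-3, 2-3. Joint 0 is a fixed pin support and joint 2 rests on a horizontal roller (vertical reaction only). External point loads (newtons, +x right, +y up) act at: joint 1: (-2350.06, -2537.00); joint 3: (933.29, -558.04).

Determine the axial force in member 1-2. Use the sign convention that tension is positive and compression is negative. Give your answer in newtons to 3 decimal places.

N=4 nodes, M=5 members, R=3 reactions → 2N=8, M+R=8
member 0 (0-1): L=2.4396, (cx,cy)=(0.3611,0.9325)
member 1 (0-2): L=1.7040, (cx,cy)=(1.0000,0.0000)
member 2 (1-2): L=2.4193, (cx,cy)=(0.3402,-0.9404)
member 3 (1-3): L=1.7508, (cx,cy)=(0.9819,-0.1896)
member 4 (2-3): L=2.1396, (cx,cy)=(0.4188,0.9081)
solve A·x = −loads:
  F[0-1] = -3222.7254 N (compression)
  F[0-2] = -252.9775 N (compression)
  F[1-2] = +273.4127 N (tension)
  F[1-3] = +1113.4605 N (tension)
  F[2-3] = -382.0005 N (compression)
  Rx@0 = +1416.7700 N
  Ry@0 = +3005.2530 N
  Ry@2 = +89.7870 N

273.413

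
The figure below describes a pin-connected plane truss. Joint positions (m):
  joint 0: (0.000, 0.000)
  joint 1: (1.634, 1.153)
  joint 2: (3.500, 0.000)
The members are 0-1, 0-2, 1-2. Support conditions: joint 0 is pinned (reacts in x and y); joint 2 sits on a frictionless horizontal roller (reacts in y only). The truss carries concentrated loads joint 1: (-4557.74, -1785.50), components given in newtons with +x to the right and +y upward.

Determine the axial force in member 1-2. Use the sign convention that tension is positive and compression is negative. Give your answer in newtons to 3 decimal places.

1270.577

N=3 nodes, M=3 members, R=3 reactions → 2N=6, M+R=6
member 0 (0-1): L=1.9998, (cx,cy)=(0.8171,0.5765)
member 1 (0-2): L=3.5000, (cx,cy)=(1.0000,0.0000)
member 2 (1-2): L=2.1935, (cx,cy)=(0.8507,-0.5256)
solve A·x = −loads:
  F[0-1] = -4255.3020 N (compression)
  F[0-2] = -1080.8823 N (compression)
  F[1-2] = +1270.5768 N (tension)
  Rx@0 = +4557.7400 N
  Ry@0 = +2453.3763 N
  Ry@2 = -667.8763 N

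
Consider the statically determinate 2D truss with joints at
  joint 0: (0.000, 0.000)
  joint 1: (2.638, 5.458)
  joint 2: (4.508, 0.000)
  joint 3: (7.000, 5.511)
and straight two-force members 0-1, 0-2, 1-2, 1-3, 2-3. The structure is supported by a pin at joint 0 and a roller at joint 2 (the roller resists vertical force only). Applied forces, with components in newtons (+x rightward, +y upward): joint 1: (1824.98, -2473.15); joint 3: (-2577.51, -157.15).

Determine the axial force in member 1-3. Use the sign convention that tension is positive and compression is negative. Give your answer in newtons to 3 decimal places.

-2520.482

N=4 nodes, M=5 members, R=3 reactions → 2N=8, M+R=8
member 0 (0-1): L=6.0621, (cx,cy)=(0.4352,0.9004)
member 1 (0-2): L=4.5080, (cx,cy)=(1.0000,0.0000)
member 2 (1-2): L=5.7695, (cx,cy)=(0.3241,-0.9460)
member 3 (1-3): L=4.3623, (cx,cy)=(0.9999,0.0121)
member 4 (2-3): L=6.0482, (cx,cy)=(0.4120,0.9112)
solve A·x = −loads:
  F[0-1] = -2088.5792 N (compression)
  F[0-2] = +156.3449 N (tension)
  F[1-2] = -658.8875 N (compression)
  F[1-3] = -2520.4820 N (compression)
  F[2-3] = -138.8619 N (compression)
  Rx@0 = +752.5300 N
  Ry@0 = +1880.4546 N
  Ry@2 = +749.8454 N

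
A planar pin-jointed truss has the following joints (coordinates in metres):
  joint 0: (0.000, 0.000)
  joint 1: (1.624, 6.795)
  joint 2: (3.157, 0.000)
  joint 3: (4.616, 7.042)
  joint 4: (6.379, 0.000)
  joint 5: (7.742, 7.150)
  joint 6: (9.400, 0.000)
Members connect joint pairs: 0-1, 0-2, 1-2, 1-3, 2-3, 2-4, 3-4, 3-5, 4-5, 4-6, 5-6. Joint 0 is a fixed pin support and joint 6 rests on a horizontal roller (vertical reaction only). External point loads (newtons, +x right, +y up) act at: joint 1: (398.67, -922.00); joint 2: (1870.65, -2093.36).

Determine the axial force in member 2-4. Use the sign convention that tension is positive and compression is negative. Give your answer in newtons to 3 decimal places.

781.619

N=7 nodes, M=11 members, R=3 reactions → 2N=14, M+R=14
member 0 (0-1): L=6.9864, (cx,cy)=(0.2325,0.9726)
member 1 (0-2): L=3.1570, (cx,cy)=(1.0000,0.0000)
member 2 (1-2): L=6.9658, (cx,cy)=(0.2201,-0.9755)
member 3 (1-3): L=3.0022, (cx,cy)=(0.9966,0.0823)
member 4 (2-3): L=7.1916, (cx,cy)=(0.2029,0.9792)
member 5 (2-4): L=3.2220, (cx,cy)=(1.0000,0.0000)
member 6 (3-4): L=7.2593, (cx,cy)=(0.2429,-0.9701)
member 7 (3-5): L=3.1279, (cx,cy)=(0.9994,0.0345)
member 8 (4-5): L=7.2788, (cx,cy)=(0.1873,0.9823)
member 9 (4-6): L=3.0210, (cx,cy)=(1.0000,0.0000)
member 10 (5-6): L=7.3397, (cx,cy)=(0.2259,-0.9742)
solve A·x = −loads:
  F[0-1] = -1917.3455 N (compression)
  F[0-2] = +2715.0118 N (tension)
  F[1-2] = +878.6991 N (tension)
  F[1-3] = -1041.2724 N (compression)
  F[2-3] = +1262.4579 N (tension)
  F[2-4] = +781.6187 N (tension)
  F[3-4] = -1203.4715 N (compression)
  F[3-5] = -489.6359 N (compression)
  F[4-5] = +1188.4641 N (tension)
  F[4-6] = +266.7954 N (tension)
  F[5-6] = -1181.0632 N (compression)
  Rx@0 = -2269.3200 N
  Ry@0 = +1864.8251 N
  Ry@6 = +1150.5349 N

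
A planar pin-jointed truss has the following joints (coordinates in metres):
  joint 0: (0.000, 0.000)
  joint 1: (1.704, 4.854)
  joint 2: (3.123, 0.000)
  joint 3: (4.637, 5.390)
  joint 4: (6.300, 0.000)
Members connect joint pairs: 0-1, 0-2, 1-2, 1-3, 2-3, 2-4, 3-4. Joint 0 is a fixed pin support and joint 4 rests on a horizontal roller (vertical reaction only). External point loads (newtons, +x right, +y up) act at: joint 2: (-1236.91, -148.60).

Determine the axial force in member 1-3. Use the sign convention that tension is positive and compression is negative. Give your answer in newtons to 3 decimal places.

N=5 nodes, M=7 members, R=3 reactions → 2N=10, M+R=10
member 0 (0-1): L=5.1444, (cx,cy)=(0.3312,0.9435)
member 1 (0-2): L=3.1230, (cx,cy)=(1.0000,0.0000)
member 2 (1-2): L=5.0572, (cx,cy)=(0.2806,-0.9598)
member 3 (1-3): L=2.9816, (cx,cy)=(0.9837,0.1798)
member 4 (2-3): L=5.5986, (cx,cy)=(0.2704,0.9627)
member 5 (2-4): L=3.1770, (cx,cy)=(1.0000,0.0000)
member 6 (3-4): L=5.6407, (cx,cy)=(0.2948,-0.9556)
solve A·x = −loads:
  F[0-1] = -79.4202 N (compression)
  F[0-2] = -1210.6034 N (compression)
  F[1-2] = +69.3592 N (tension)
  F[1-3] = -46.5263 N (compression)
  F[2-3] = +85.2017 N (tension)
  F[2-4] = +22.7276 N (tension)
  F[3-4] = -77.0896 N (compression)
  Rx@0 = +1236.9100 N
  Ry@0 = +74.9369 N
  Ry@4 = +73.6631 N

-46.526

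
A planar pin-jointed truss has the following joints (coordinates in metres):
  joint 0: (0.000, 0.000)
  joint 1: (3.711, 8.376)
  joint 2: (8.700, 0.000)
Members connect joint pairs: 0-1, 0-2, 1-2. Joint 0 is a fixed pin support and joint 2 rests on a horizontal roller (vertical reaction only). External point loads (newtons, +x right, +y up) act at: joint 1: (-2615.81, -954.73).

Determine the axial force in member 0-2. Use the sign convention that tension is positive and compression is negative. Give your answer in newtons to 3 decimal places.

-1257.466

N=3 nodes, M=3 members, R=3 reactions → 2N=6, M+R=6
member 0 (0-1): L=9.1613, (cx,cy)=(0.4051,0.9143)
member 1 (0-2): L=8.7000, (cx,cy)=(1.0000,0.0000)
member 2 (1-2): L=9.7492, (cx,cy)=(0.5117,-0.8591)
solve A·x = −loads:
  F[0-1] = -3353.3162 N (compression)
  F[0-2] = -1257.4662 N (compression)
  F[1-2] = +2457.2716 N (tension)
  Rx@0 = +2615.8100 N
  Ry@0 = +3065.8819 N
  Ry@2 = -2111.1519 N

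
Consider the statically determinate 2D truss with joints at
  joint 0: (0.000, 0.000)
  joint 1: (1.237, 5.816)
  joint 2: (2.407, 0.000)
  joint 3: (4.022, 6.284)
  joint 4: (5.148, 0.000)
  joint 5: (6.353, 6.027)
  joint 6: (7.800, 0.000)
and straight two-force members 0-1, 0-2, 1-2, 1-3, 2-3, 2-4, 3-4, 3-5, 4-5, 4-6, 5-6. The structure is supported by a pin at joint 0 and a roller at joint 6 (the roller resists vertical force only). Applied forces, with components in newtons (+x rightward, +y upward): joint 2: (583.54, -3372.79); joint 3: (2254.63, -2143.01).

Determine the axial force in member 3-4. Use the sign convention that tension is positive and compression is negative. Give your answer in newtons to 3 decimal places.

-3834.288

N=7 nodes, M=11 members, R=3 reactions → 2N=14, M+R=14
member 0 (0-1): L=5.9461, (cx,cy)=(0.2080,0.9781)
member 1 (0-2): L=2.4070, (cx,cy)=(1.0000,0.0000)
member 2 (1-2): L=5.9325, (cx,cy)=(0.1972,-0.9804)
member 3 (1-3): L=2.8240, (cx,cy)=(0.9862,0.1657)
member 4 (2-3): L=6.4882, (cx,cy)=(0.2489,0.9685)
member 5 (2-4): L=2.7410, (cx,cy)=(1.0000,0.0000)
member 6 (3-4): L=6.3841, (cx,cy)=(0.1764,-0.9843)
member 7 (3-5): L=2.3451, (cx,cy)=(0.9940,-0.1096)
member 8 (4-5): L=6.1463, (cx,cy)=(0.1961,0.9806)
member 9 (4-6): L=2.6520, (cx,cy)=(1.0000,0.0000)
member 10 (5-6): L=6.1983, (cx,cy)=(0.2335,-0.9724)
solve A·x = −loads:
  F[0-1] = -1588.2953 N (compression)
  F[0-2] = +3168.5922 N (tension)
  F[1-2] = +1478.0651 N (tension)
  F[1-3] = -630.6434 N (compression)
  F[2-3] = +1986.2708 N (tension)
  F[2-4] = +2382.1449 N (tension)
  F[3-4] = -3834.2882 N (compression)
  F[3-5] = -1716.2047 N (compression)
  F[4-5] = +3848.8718 N (tension)
  F[4-6] = +951.2830 N (tension)
  F[5-6] = -4074.8499 N (compression)
  Rx@0 = -2838.1700 N
  Ry@0 = +1553.5453 N
  Ry@6 = +3962.2547 N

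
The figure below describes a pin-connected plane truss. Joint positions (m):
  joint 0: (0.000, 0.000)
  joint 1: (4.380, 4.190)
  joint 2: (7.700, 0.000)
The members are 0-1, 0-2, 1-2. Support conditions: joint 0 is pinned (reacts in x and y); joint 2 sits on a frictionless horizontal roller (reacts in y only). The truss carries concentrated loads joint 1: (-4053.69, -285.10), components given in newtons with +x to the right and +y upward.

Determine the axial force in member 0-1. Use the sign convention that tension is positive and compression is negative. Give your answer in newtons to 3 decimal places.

N=3 nodes, M=3 members, R=3 reactions → 2N=6, M+R=6
member 0 (0-1): L=6.0614, (cx,cy)=(0.7226,0.6913)
member 1 (0-2): L=7.7000, (cx,cy)=(1.0000,0.0000)
member 2 (1-2): L=5.3459, (cx,cy)=(0.6210,-0.7838)
solve A·x = −loads:
  F[0-1] = -3368.8699 N (compression)
  F[0-2] = -1619.3243 N (compression)
  F[1-2] = +2607.4469 N (tension)
  Rx@0 = +4053.6900 N
  Ry@0 = +2328.7653 N
  Ry@2 = -2043.6653 N

-3368.870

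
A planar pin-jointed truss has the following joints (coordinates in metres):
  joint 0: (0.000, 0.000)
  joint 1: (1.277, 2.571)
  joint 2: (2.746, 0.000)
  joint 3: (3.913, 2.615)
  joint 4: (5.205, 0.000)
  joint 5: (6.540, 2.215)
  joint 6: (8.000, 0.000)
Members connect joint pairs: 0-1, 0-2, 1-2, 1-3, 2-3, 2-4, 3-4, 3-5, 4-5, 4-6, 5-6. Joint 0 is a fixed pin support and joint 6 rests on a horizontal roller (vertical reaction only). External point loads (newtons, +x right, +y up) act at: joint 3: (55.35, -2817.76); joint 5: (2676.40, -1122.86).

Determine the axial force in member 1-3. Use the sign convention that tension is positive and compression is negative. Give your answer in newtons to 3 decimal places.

-936.783

N=7 nodes, M=11 members, R=3 reactions → 2N=14, M+R=14
member 0 (0-1): L=2.8707, (cx,cy)=(0.4448,0.8956)
member 1 (0-2): L=2.7460, (cx,cy)=(1.0000,0.0000)
member 2 (1-2): L=2.9611, (cx,cy)=(0.4961,-0.8683)
member 3 (1-3): L=2.6364, (cx,cy)=(0.9999,0.0167)
member 4 (2-3): L=2.8636, (cx,cy)=(0.4075,0.9132)
member 5 (2-4): L=2.4590, (cx,cy)=(1.0000,0.0000)
member 6 (3-4): L=2.9168, (cx,cy)=(0.4430,-0.8965)
member 7 (3-5): L=2.6573, (cx,cy)=(0.9886,-0.1505)
member 8 (4-5): L=2.5862, (cx,cy)=(0.5162,0.8565)
member 9 (4-6): L=2.7950, (cx,cy)=(1.0000,0.0000)
member 10 (5-6): L=2.6529, (cx,cy)=(0.5503,-0.8349)
solve A·x = −loads:
  F[0-1] = -988.5172 N (compression)
  F[0-2] = +3171.4852 N (tension)
  F[1-2] = +1001.6422 N (tension)
  F[1-3] = -936.7829 N (compression)
  F[2-3] = -952.3632 N (compression)
  F[2-4] = +4056.5202 N (tension)
  F[3-4] = -2077.3132 N (compression)
  F[3-5] = -465.2607 N (compression)
  F[4-5] = +2174.5129 N (tension)
  F[4-6] = +2013.8744 N (tension)
  F[5-6] = -3659.3062 N (compression)
  Rx@0 = -2731.7500 N
  Ry@0 = +885.3243 N
  Ry@6 = +3055.2957 N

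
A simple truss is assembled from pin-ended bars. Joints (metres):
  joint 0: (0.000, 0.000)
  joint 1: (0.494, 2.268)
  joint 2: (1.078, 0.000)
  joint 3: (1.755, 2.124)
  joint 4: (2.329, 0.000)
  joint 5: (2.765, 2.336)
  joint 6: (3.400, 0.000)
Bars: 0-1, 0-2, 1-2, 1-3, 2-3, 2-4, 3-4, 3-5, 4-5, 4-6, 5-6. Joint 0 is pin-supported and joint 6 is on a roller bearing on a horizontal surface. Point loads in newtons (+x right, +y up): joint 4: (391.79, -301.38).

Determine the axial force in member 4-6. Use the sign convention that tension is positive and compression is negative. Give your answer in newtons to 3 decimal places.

N=7 nodes, M=11 members, R=3 reactions → 2N=14, M+R=14
member 0 (0-1): L=2.3212, (cx,cy)=(0.2128,0.9771)
member 1 (0-2): L=1.0780, (cx,cy)=(1.0000,0.0000)
member 2 (1-2): L=2.3420, (cx,cy)=(0.2494,-0.9684)
member 3 (1-3): L=1.2692, (cx,cy)=(0.9935,-0.1135)
member 4 (2-3): L=2.2293, (cx,cy)=(0.3037,0.9528)
member 5 (2-4): L=1.2510, (cx,cy)=(1.0000,0.0000)
member 6 (3-4): L=2.2002, (cx,cy)=(0.2609,-0.9654)
member 7 (3-5): L=1.0320, (cx,cy)=(0.9787,0.2054)
member 8 (4-5): L=2.3763, (cx,cy)=(0.1835,0.9830)
member 9 (4-6): L=1.0710, (cx,cy)=(1.0000,0.0000)
member 10 (5-6): L=2.4208, (cx,cy)=(0.2623,-0.9650)
solve A·x = −loads:
  F[0-1] = -97.1606 N (compression)
  F[0-2] = +412.4680 N (tension)
  F[1-2] = +103.5136 N (tension)
  F[1-3] = -46.7925 N (compression)
  F[2-3] = -105.2126 N (compression)
  F[2-4] = +470.2318 N (tension)
  F[3-4] = +76.9213 N (tension)
  F[3-5] = -100.6562 N (compression)
  F[4-5] = +231.0447 N (tension)
  F[4-6] = +56.1185 N (tension)
  F[5-6] = -213.9368 N (compression)
  Rx@0 = -391.7900 N
  Ry@0 = +94.9347 N
  Ry@6 = +206.4453 N

56.118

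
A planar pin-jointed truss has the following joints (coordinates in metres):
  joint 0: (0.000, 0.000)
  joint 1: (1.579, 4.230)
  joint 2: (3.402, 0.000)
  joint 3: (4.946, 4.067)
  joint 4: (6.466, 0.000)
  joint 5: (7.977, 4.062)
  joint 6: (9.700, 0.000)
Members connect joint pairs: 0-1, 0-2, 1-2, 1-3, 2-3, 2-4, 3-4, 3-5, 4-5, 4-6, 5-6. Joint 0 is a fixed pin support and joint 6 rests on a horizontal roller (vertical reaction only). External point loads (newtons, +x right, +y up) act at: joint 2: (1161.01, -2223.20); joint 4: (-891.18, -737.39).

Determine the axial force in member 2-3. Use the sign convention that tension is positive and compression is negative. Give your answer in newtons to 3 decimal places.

499.203

N=7 nodes, M=11 members, R=3 reactions → 2N=14, M+R=14
member 0 (0-1): L=4.5151, (cx,cy)=(0.3497,0.9369)
member 1 (0-2): L=3.4020, (cx,cy)=(1.0000,0.0000)
member 2 (1-2): L=4.6061, (cx,cy)=(0.3958,-0.9183)
member 3 (1-3): L=3.3709, (cx,cy)=(0.9988,-0.0484)
member 4 (2-3): L=4.3502, (cx,cy)=(0.3549,0.9349)
member 5 (2-4): L=3.0640, (cx,cy)=(1.0000,0.0000)
member 6 (3-4): L=4.3418, (cx,cy)=(0.3501,-0.9367)
member 7 (3-5): L=3.0310, (cx,cy)=(1.0000,-0.0016)
member 8 (4-5): L=4.3339, (cx,cy)=(0.3486,0.9373)
member 9 (4-6): L=3.2340, (cx,cy)=(1.0000,0.0000)
member 10 (5-6): L=4.4123, (cx,cy)=(0.3905,-0.9206)
solve A·x = −loads:
  F[0-1] = -1803.1831 N (compression)
  F[0-2] = +900.4307 N (tension)
  F[1-2] = +1912.6759 N (tension)
  F[1-3] = -1389.2224 N (compression)
  F[2-3] = +499.2026 N (tension)
  F[2-4] = +319.2382 N (tension)
  F[3-4] = -568.1637 N (compression)
  F[3-5] = -1011.5120 N (compression)
  F[4-5] = +1354.5921 N (tension)
  F[4-6] = +539.2401 N (tension)
  F[5-6] = -1380.9054 N (compression)
  Rx@0 = -269.8300 N
  Ry@0 = +1689.3230 N
  Ry@6 = +1271.2670 N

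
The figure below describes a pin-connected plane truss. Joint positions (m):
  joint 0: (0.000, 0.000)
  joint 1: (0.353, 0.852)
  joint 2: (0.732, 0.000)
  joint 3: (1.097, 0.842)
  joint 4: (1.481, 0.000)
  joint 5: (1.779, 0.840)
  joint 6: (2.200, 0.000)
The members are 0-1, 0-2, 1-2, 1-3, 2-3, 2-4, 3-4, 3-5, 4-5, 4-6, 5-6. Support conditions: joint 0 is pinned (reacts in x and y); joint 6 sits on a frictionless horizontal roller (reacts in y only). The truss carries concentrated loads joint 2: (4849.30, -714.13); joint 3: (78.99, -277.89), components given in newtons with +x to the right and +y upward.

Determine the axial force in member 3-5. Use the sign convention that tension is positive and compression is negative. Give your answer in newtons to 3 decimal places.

-347.506

N=7 nodes, M=11 members, R=3 reactions → 2N=14, M+R=14
member 0 (0-1): L=0.9222, (cx,cy)=(0.3828,0.9238)
member 1 (0-2): L=0.7320, (cx,cy)=(1.0000,0.0000)
member 2 (1-2): L=0.9325, (cx,cy)=(0.4064,-0.9137)
member 3 (1-3): L=0.7441, (cx,cy)=(0.9999,-0.0134)
member 4 (2-3): L=0.9177, (cx,cy)=(0.3977,0.9175)
member 5 (2-4): L=0.7490, (cx,cy)=(1.0000,0.0000)
member 6 (3-4): L=0.9254, (cx,cy)=(0.4149,-0.9098)
member 7 (3-5): L=0.6820, (cx,cy)=(1.0000,-0.0029)
member 8 (4-5): L=0.8913, (cx,cy)=(0.3343,0.9425)
member 9 (4-6): L=0.7190, (cx,cy)=(1.0000,0.0000)
member 10 (5-6): L=0.9396, (cx,cy)=(0.4481,-0.8940)
solve A·x = −loads:
  F[0-1] = -633.8853 N (compression)
  F[0-2] = +5170.9202 N (tension)
  F[1-2] = +648.3843 N (tension)
  F[1-3] = -506.2033 N (compression)
  F[2-3] = +132.6590 N (tension)
  F[2-4] = +532.3851 N (tension)
  F[3-4] = -445.5572 N (compression)
  F[3-5] = -347.5060 N (compression)
  F[4-5] = +430.1437 N (tension)
  F[4-6] = +203.6879 N (tension)
  F[5-6] = -454.5948 N (compression)
  Rx@0 = -4928.2900 N
  Ry@0 = +585.6118 N
  Ry@6 = +406.4082 N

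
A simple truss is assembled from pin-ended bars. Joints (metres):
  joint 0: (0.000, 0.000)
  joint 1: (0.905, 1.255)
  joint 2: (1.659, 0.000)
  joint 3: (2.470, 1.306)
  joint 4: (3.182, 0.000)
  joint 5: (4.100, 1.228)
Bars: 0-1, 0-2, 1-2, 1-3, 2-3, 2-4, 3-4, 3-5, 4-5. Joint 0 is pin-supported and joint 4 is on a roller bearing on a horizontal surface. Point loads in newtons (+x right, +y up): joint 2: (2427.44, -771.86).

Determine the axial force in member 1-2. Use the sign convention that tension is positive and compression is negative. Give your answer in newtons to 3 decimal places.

N=6 nodes, M=9 members, R=3 reactions → 2N=12, M+R=12
member 0 (0-1): L=1.5473, (cx,cy)=(0.5849,0.8111)
member 1 (0-2): L=1.6590, (cx,cy)=(1.0000,0.0000)
member 2 (1-2): L=1.4641, (cx,cy)=(0.5150,-0.8572)
member 3 (1-3): L=1.5658, (cx,cy)=(0.9995,0.0326)
member 4 (2-3): L=1.5373, (cx,cy)=(0.5275,0.8495)
member 5 (2-4): L=1.5230, (cx,cy)=(1.0000,0.0000)
member 6 (3-4): L=1.4875, (cx,cy)=(0.4787,-0.8780)
member 7 (3-5): L=1.6319, (cx,cy)=(0.9989,-0.0478)
member 8 (4-5): L=1.5332, (cx,cy)=(0.5987,0.8009)
solve A·x = −loads:
  F[0-1] = -455.4714 N (compression)
  F[0-2] = +2693.8455 N (tension)
  F[1-2] = +412.7738 N (tension)
  F[1-3] = -479.2374 N (compression)
  F[2-3] = +492.0768 N (tension)
  F[2-4] = +219.3924 N (tension)
  F[3-4] = -458.3435 N (compression)
  F[3-5] = -0.0000 N (compression)
  F[4-5] = +0.0000 N (tension)
  Rx@0 = -2427.4400 N
  Ry@0 = +369.4352 N
  Ry@4 = +402.4248 N

412.774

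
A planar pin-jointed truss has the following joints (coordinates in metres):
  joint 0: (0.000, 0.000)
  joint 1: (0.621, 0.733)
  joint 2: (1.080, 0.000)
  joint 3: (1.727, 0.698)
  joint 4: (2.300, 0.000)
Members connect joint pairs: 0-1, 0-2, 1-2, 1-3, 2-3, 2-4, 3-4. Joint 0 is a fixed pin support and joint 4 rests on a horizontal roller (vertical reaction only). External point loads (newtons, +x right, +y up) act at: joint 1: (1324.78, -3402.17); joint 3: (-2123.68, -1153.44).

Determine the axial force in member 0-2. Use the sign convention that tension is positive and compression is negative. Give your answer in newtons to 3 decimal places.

1736.974

N=5 nodes, M=7 members, R=3 reactions → 2N=10, M+R=10
member 0 (0-1): L=0.9607, (cx,cy)=(0.6464,0.7630)
member 1 (0-2): L=1.0800, (cx,cy)=(1.0000,0.0000)
member 2 (1-2): L=0.8649, (cx,cy)=(0.5307,-0.8475)
member 3 (1-3): L=1.1066, (cx,cy)=(0.9995,-0.0316)
member 4 (2-3): L=0.9517, (cx,cy)=(0.6798,0.7334)
member 5 (2-4): L=1.2200, (cx,cy)=(1.0000,0.0000)
member 6 (3-4): L=0.9031, (cx,cy)=(0.6345,-0.7729)
solve A·x = −loads:
  F[0-1] = -3923.0200 N (compression)
  F[0-2] = +1736.9744 N (tension)
  F[1-2] = -345.1915 N (compression)
  F[1-3] = -3679.2931 N (compression)
  F[2-3] = +398.9200 N (tension)
  F[2-4] = +1282.5840 N (tension)
  F[3-4] = -2021.3986 N (compression)
  Rx@0 = +798.9000 N
  Ry@0 = +2993.2302 N
  Ry@4 = +1562.3798 N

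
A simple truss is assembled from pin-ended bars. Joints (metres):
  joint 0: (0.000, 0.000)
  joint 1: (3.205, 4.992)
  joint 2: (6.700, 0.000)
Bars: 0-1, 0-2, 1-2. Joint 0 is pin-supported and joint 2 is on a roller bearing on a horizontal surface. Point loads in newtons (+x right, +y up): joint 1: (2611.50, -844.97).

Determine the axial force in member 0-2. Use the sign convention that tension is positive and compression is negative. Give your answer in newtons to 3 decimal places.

N=3 nodes, M=3 members, R=3 reactions → 2N=6, M+R=6
member 0 (0-1): L=5.9323, (cx,cy)=(0.5403,0.8415)
member 1 (0-2): L=6.7000, (cx,cy)=(1.0000,0.0000)
member 2 (1-2): L=6.0939, (cx,cy)=(0.5735,-0.8192)
solve A·x = −loads:
  F[0-1] = +1788.4705 N (tension)
  F[0-2] = +1645.2550 N (tension)
  F[1-2] = -2868.6546 N (compression)
  Rx@0 = -2611.5000 N
  Ry@0 = -1504.9907 N
  Ry@2 = +2349.9607 N

1645.255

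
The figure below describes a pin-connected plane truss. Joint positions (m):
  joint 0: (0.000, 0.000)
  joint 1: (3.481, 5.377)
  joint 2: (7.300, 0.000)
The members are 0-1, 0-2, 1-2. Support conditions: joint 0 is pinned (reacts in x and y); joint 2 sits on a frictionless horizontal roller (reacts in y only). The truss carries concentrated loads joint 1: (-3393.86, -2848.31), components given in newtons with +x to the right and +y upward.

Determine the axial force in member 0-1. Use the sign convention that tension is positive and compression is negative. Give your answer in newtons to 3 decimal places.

-4753.059

N=3 nodes, M=3 members, R=3 reactions → 2N=6, M+R=6
member 0 (0-1): L=6.4054, (cx,cy)=(0.5434,0.8394)
member 1 (0-2): L=7.3000, (cx,cy)=(1.0000,0.0000)
member 2 (1-2): L=6.5952, (cx,cy)=(0.5791,-0.8153)
solve A·x = −loads:
  F[0-1] = -4753.0587 N (compression)
  F[0-2] = -810.8318 N (compression)
  F[1-2] = +1400.2650 N (tension)
  Rx@0 = +3393.8600 N
  Ry@0 = +3989.9289 N
  Ry@2 = -1141.6189 N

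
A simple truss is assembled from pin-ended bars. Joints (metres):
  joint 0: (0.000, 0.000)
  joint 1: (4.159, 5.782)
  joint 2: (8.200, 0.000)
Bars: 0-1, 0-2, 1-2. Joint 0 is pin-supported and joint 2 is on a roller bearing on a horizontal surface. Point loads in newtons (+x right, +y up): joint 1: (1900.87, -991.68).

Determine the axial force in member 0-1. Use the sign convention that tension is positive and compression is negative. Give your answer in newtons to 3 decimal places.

N=3 nodes, M=3 members, R=3 reactions → 2N=6, M+R=6
member 0 (0-1): L=7.1224, (cx,cy)=(0.5839,0.8118)
member 1 (0-2): L=8.2000, (cx,cy)=(1.0000,0.0000)
member 2 (1-2): L=7.0542, (cx,cy)=(0.5729,-0.8197)
solve A·x = −loads:
  F[0-1] = +1049.0725 N (tension)
  F[0-2] = +1288.2840 N (tension)
  F[1-2] = -2248.8899 N (compression)
  Rx@0 = -1900.8700 N
  Ry@0 = -851.6404 N
  Ry@2 = +1843.3204 N

1049.072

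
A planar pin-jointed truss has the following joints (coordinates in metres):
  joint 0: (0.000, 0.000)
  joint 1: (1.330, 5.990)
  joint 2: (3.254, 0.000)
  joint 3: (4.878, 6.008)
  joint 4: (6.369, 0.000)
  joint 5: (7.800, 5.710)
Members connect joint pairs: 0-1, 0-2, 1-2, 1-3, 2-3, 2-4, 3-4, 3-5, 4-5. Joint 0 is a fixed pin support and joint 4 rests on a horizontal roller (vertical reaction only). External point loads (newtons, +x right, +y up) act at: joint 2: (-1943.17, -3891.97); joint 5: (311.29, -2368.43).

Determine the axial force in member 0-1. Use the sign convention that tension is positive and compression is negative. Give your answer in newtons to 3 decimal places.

N=6 nodes, M=9 members, R=3 reactions → 2N=12, M+R=12
member 0 (0-1): L=6.1359, (cx,cy)=(0.2168,0.9762)
member 1 (0-2): L=3.2540, (cx,cy)=(1.0000,0.0000)
member 2 (1-2): L=6.2914, (cx,cy)=(0.3058,-0.9521)
member 3 (1-3): L=3.5480, (cx,cy)=(1.0000,0.0051)
member 4 (2-3): L=6.2236, (cx,cy)=(0.2609,0.9654)
member 5 (2-4): L=3.1150, (cx,cy)=(1.0000,0.0000)
member 6 (3-4): L=6.1902, (cx,cy)=(0.2409,-0.9706)
member 7 (3-5): L=2.9372, (cx,cy)=(0.9948,-0.1015)
member 8 (4-5): L=5.8866, (cx,cy)=(0.2431,0.9700)
solve A·x = −loads:
  F[0-1] = -1118.8916 N (compression)
  F[0-2] = -1389.3514 N (compression)
  F[1-2] = +1144.0970 N (tension)
  F[1-3] = -592.4167 N (compression)
  F[2-3] = +2903.2699 N (tension)
  F[2-4] = +146.1158 N (tension)
  F[3-4] = -2977.3155 N (compression)
  F[3-5] = +886.8753 N (tension)
  F[4-5] = -2348.9104 N (compression)
  Rx@0 = +1631.8800 N
  Ry@0 = +1092.2904 N
  Ry@4 = +5168.1096 N

-1118.892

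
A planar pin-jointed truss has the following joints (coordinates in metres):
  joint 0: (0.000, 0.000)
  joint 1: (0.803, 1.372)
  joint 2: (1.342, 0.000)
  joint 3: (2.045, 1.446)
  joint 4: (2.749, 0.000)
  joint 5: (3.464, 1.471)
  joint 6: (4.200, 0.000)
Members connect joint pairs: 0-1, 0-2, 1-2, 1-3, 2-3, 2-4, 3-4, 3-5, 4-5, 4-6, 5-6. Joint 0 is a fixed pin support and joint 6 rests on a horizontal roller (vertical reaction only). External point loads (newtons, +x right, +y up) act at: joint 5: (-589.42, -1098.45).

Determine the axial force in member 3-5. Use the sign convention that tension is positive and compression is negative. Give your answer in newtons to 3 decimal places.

-752.071

N=7 nodes, M=11 members, R=3 reactions → 2N=14, M+R=14
member 0 (0-1): L=1.5897, (cx,cy)=(0.5051,0.8630)
member 1 (0-2): L=1.3420, (cx,cy)=(1.0000,0.0000)
member 2 (1-2): L=1.4741, (cx,cy)=(0.3657,-0.9308)
member 3 (1-3): L=1.2442, (cx,cy)=(0.9982,0.0595)
member 4 (2-3): L=1.6078, (cx,cy)=(0.4372,0.8993)
member 5 (2-4): L=1.4070, (cx,cy)=(1.0000,0.0000)
member 6 (3-4): L=1.6083, (cx,cy)=(0.4377,-0.8991)
member 7 (3-5): L=1.4192, (cx,cy)=(0.9998,0.0176)
member 8 (4-5): L=1.6356, (cx,cy)=(0.4372,0.8994)
member 9 (4-6): L=1.4510, (cx,cy)=(1.0000,0.0000)
member 10 (5-6): L=1.6449, (cx,cy)=(0.4475,-0.8943)
solve A·x = −loads:
  F[0-1] = -462.2311 N (compression)
  F[0-2] = -355.9368 N (compression)
  F[1-2] = +404.2007 N (tension)
  F[1-3] = -381.9563 N (compression)
  F[2-3] = -418.3149 N (compression)
  F[2-4] = -25.2381 N (compression)
  F[3-4] = +428.9606 N (tension)
  F[3-5] = -752.0707 N (compression)
  F[4-5] = -428.8262 N (compression)
  F[4-6] = +349.9990 N (tension)
  F[5-6] = -782.1962 N (compression)
  Rx@0 = +589.4200 N
  Ry@0 = +398.9276 N
  Ry@6 = +699.5224 N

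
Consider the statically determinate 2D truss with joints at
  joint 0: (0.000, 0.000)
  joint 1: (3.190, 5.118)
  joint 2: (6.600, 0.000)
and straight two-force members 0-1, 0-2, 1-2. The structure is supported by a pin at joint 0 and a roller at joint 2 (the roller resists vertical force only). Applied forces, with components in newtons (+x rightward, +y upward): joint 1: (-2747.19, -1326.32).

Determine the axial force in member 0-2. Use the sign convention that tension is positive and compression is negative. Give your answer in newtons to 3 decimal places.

-992.262

N=3 nodes, M=3 members, R=3 reactions → 2N=6, M+R=6
member 0 (0-1): L=6.0308, (cx,cy)=(0.5290,0.8486)
member 1 (0-2): L=6.6000, (cx,cy)=(1.0000,0.0000)
member 2 (1-2): L=6.1500, (cx,cy)=(0.5545,-0.8322)
solve A·x = −loads:
  F[0-1] = -3317.7248 N (compression)
  F[0-2] = -992.2622 N (compression)
  F[1-2] = +1789.5526 N (tension)
  Rx@0 = +2747.1900 N
  Ry@0 = +2815.5863 N
  Ry@2 = -1489.2663 N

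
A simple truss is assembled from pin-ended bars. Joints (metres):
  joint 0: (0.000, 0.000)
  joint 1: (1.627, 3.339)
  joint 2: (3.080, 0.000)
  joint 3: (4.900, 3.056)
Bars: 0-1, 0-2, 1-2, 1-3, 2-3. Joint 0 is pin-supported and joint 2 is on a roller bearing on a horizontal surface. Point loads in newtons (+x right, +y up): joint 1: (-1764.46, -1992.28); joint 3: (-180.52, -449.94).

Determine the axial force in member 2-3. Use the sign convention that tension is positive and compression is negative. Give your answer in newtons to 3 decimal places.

N=4 nodes, M=5 members, R=3 reactions → 2N=8, M+R=8
member 0 (0-1): L=3.7143, (cx,cy)=(0.4380,0.8990)
member 1 (0-2): L=3.0800, (cx,cy)=(1.0000,0.0000)
member 2 (1-2): L=3.6414, (cx,cy)=(0.3990,-0.9169)
member 3 (1-3): L=3.2852, (cx,cy)=(0.9963,-0.0861)
member 4 (2-3): L=3.5569, (cx,cy)=(0.5117,0.8592)
solve A·x = −loads:
  F[0-1] = -3076.8308 N (compression)
  F[0-2] = -597.2162 N (compression)
  F[1-2] = +835.8956 N (tension)
  F[1-3] = +83.4697 N (tension)
  F[2-3] = -515.3194 N (compression)
  Rx@0 = +1944.9800 N
  Ry@0 = +2765.9393 N
  Ry@2 = -323.7193 N

-515.319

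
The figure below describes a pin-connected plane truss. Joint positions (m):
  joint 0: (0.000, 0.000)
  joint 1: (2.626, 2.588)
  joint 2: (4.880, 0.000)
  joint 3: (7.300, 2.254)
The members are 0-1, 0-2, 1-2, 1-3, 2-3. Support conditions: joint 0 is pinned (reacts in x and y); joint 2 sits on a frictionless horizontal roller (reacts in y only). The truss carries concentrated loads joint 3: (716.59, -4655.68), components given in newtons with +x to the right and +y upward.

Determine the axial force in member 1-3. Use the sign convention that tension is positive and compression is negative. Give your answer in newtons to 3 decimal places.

5321.448

N=4 nodes, M=5 members, R=3 reactions → 2N=8, M+R=8
member 0 (0-1): L=3.6870, (cx,cy)=(0.7122,0.7019)
member 1 (0-2): L=4.8800, (cx,cy)=(1.0000,0.0000)
member 2 (1-2): L=3.4319, (cx,cy)=(0.6568,-0.7541)
member 3 (1-3): L=4.6859, (cx,cy)=(0.9975,-0.0713)
member 4 (2-3): L=3.3071, (cx,cy)=(0.7318,0.6816)
solve A·x = −loads:
  F[0-1] = +3760.6656 N (tension)
  F[0-2] = -1961.9114 N (compression)
  F[1-2] = -4003.5499 N (compression)
  F[1-3] = +5321.4480 N (tension)
  F[2-3] = -6274.3672 N (compression)
  Rx@0 = -716.5900 N
  Ry@0 = -2639.7417 N
  Ry@2 = +7295.4217 N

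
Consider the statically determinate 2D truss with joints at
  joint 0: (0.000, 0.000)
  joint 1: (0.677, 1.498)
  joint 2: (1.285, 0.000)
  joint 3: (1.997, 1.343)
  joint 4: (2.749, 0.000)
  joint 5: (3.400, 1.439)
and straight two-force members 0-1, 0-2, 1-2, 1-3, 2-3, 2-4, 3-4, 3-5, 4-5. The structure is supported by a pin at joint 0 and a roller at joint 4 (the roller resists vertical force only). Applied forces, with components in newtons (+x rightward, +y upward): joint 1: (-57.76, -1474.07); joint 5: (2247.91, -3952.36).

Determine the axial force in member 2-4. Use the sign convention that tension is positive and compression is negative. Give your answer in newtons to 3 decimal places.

-707.919

N=6 nodes, M=9 members, R=3 reactions → 2N=12, M+R=12
member 0 (0-1): L=1.6439, (cx,cy)=(0.4118,0.9113)
member 1 (0-2): L=1.2850, (cx,cy)=(1.0000,0.0000)
member 2 (1-2): L=1.6167, (cx,cy)=(0.3761,-0.9266)
member 3 (1-3): L=1.3291, (cx,cy)=(0.9932,-0.1166)
member 4 (2-3): L=1.5201, (cx,cy)=(0.4684,0.8835)
member 5 (2-4): L=1.4640, (cx,cy)=(1.0000,0.0000)
member 6 (3-4): L=1.5392, (cx,cy)=(0.4886,-0.8725)
member 7 (3-5): L=1.4063, (cx,cy)=(0.9977,0.0683)
member 8 (4-5): L=1.5794, (cx,cy)=(0.4122,0.9111)
solve A·x = −loads:
  F[0-1] = +1064.6202 N (tension)
  F[0-2] = +1751.7062 N (tension)
  F[1-2] = -2835.9082 N (compression)
  F[1-3] = +1573.4645 N (tension)
  F[2-3] = +2974.1611 N (tension)
  F[2-4] = -707.9191 N (compression)
  F[3-4] = -2474.6885 N (compression)
  F[3-5] = +4174.6108 N (tension)
  F[4-5] = -4650.7848 N (compression)
  Rx@0 = -2190.1500 N
  Ry@0 = -970.1460 N
  Ry@4 = +6396.5760 N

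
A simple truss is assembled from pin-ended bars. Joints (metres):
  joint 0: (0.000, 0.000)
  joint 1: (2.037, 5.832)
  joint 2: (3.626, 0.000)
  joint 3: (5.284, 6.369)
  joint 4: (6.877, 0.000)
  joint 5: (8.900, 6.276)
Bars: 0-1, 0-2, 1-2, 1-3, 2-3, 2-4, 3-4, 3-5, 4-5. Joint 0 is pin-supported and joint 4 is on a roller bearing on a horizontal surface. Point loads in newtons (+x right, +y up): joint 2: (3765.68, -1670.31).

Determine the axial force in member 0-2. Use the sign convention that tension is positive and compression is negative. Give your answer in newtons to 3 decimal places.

N=6 nodes, M=9 members, R=3 reactions → 2N=12, M+R=12
member 0 (0-1): L=6.1775, (cx,cy)=(0.3297,0.9441)
member 1 (0-2): L=3.6260, (cx,cy)=(1.0000,0.0000)
member 2 (1-2): L=6.0446, (cx,cy)=(0.2629,-0.9648)
member 3 (1-3): L=3.2911, (cx,cy)=(0.9866,0.1632)
member 4 (2-3): L=6.5813, (cx,cy)=(0.2519,0.9677)
member 5 (2-4): L=3.2510, (cx,cy)=(1.0000,0.0000)
member 6 (3-4): L=6.5652, (cx,cy)=(0.2426,-0.9701)
member 7 (3-5): L=3.6172, (cx,cy)=(0.9997,-0.0257)
member 8 (4-5): L=6.5940, (cx,cy)=(0.3068,0.9518)
solve A·x = −loads:
  F[0-1] = -836.3937 N (compression)
  F[0-2] = +4041.4764 N (tension)
  F[1-2] = +737.8744 N (tension)
  F[1-3] = -476.1495 N (compression)
  F[2-3] = +990.3294 N (tension)
  F[2-4] = +220.2776 N (tension)
  F[3-4] = -907.8255 N (compression)
  F[3-5] = +0.0000 N (tension)
  F[4-5] = -0.0000 N (compression)
  Rx@0 = -3765.6800 N
  Ry@0 = +789.6143 N
  Ry@4 = +880.6957 N

4041.476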